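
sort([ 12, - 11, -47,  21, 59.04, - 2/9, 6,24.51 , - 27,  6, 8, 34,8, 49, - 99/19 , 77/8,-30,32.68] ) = [ - 47, - 30, - 27, - 11, - 99/19 , - 2/9, 6, 6,  8, 8, 77/8, 12 , 21, 24.51,  32.68, 34, 49, 59.04] 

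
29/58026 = 29/58026 = 0.00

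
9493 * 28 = 265804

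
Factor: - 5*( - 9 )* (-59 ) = - 2655 = - 3^2*5^1*59^1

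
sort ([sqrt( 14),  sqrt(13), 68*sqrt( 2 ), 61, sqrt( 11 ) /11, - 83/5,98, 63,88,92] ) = [ - 83/5, sqrt( 11)/11, sqrt( 13), sqrt( 14 ), 61,63,88, 92 , 68*sqrt( 2 ), 98] 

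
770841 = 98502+672339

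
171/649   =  171/649 = 0.26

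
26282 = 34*773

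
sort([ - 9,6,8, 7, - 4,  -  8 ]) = [ - 9, - 8,-4, 6, 7,8]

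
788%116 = 92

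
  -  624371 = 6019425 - 6643796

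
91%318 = 91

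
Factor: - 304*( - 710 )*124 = 2^7*5^1*19^1* 31^1  *  71^1 = 26764160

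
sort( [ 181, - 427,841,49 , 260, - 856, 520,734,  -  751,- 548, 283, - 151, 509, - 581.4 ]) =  [  -  856, - 751, - 581.4, - 548, - 427,-151,49,181, 260,283, 509,  520, 734 , 841 ] 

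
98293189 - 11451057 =86842132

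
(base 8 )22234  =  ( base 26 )dmc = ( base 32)94S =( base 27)cn3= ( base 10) 9372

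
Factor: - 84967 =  - 84967^1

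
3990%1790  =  410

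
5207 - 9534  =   - 4327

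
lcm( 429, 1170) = 12870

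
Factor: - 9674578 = - 2^1*643^1*7523^1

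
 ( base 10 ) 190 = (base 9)231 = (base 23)86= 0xBE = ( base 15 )CA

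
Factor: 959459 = 43^1*53^1*421^1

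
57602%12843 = 6230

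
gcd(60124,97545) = 1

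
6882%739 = 231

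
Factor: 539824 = 2^4*33739^1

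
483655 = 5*96731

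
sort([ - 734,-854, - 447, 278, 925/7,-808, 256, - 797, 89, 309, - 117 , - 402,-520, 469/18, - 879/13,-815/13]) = [- 854, - 808,-797 , - 734, - 520, - 447,  -  402, - 117, - 879/13,  -  815/13, 469/18,89, 925/7,256,278,309] 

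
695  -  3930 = - 3235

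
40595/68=596+67/68=   596.99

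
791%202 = 185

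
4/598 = 2/299 =0.01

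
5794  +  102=5896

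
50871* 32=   1627872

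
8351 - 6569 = 1782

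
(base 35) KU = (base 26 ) 122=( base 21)1DG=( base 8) 1332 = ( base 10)730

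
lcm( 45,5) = 45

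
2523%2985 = 2523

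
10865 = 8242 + 2623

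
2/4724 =1/2362 = 0.00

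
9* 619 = 5571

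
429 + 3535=3964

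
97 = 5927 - 5830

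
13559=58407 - 44848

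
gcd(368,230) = 46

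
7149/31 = 7149/31  =  230.61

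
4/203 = 4/203 = 0.02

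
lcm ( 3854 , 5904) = 277488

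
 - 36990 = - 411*90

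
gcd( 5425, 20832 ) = 217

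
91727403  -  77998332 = 13729071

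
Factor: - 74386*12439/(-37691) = 925287454/37691=   2^1*7^1*13^1*1777^1*2861^1*37691^(-1) 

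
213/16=13  +  5/16 = 13.31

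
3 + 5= 8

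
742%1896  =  742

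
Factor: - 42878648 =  - 2^3 * 5359831^1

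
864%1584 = 864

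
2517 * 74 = 186258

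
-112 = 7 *( - 16 ) 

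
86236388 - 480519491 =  - 394283103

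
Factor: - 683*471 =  - 321693 = - 3^1*157^1* 683^1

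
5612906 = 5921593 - 308687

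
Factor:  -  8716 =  - 2^2*2179^1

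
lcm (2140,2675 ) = 10700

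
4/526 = 2/263 = 0.01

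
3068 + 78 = 3146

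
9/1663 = 9/1663= 0.01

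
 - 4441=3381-7822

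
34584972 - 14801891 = 19783081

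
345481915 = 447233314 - 101751399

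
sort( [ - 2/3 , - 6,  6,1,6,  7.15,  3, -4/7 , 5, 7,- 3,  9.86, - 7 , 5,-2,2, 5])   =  [- 7, -6, - 3  , -2, - 2/3, - 4/7,  1,2,  3, 5,  5,5,  6,  6 , 7, 7.15,9.86]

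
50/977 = 50/977 = 0.05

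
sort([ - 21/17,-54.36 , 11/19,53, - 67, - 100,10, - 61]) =[-100, - 67, - 61, - 54.36 , - 21/17 , 11/19,  10,53]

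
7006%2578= 1850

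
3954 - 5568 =  -  1614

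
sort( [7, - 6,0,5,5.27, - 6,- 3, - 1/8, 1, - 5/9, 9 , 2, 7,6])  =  [ - 6,  -  6,-3, - 5/9, - 1/8, 0,  1,2, 5,5.27,6,7,7,9]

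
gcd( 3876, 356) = 4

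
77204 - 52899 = 24305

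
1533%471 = 120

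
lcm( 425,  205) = 17425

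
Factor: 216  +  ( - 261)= - 3^2*5^1= - 45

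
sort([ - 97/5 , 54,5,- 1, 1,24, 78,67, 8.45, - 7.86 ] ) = [-97/5, - 7.86, - 1, 1, 5, 8.45, 24, 54, 67, 78 ]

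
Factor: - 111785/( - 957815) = 79^1 * 283^1 * 191563^(-1) = 22357/191563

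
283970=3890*73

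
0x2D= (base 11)41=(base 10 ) 45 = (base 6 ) 113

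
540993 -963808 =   -  422815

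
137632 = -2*( - 68816)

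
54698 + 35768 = 90466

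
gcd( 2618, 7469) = 77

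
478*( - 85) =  - 40630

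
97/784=97/784   =  0.12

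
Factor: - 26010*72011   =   - 2^1* 3^2* 5^1*17^2*107^1*673^1 = -  1873006110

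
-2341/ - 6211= 2341/6211 =0.38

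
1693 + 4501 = 6194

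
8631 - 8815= - 184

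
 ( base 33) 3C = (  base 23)4J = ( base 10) 111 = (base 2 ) 1101111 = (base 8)157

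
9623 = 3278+6345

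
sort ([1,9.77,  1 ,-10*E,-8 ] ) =[-10*E ,  -  8, 1,1, 9.77]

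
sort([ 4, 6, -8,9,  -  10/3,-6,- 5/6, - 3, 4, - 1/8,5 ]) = [-8,-6,-10/3, - 3, - 5/6, - 1/8, 4  ,  4,5,6,9 ]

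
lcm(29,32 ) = 928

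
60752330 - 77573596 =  - 16821266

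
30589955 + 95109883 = 125699838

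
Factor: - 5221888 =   -  2^9*7^1* 31^1 * 47^1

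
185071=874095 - 689024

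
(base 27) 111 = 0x2F5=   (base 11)629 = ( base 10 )757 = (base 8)1365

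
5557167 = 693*8019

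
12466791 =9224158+3242633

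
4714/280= 2357/140 = 16.84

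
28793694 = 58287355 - 29493661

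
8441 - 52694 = -44253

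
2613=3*871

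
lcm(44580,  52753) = 3165180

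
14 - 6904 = - 6890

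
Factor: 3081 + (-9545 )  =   - 2^6 * 101^1  =  -  6464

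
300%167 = 133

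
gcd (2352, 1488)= 48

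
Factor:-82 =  - 2^1*41^1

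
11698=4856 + 6842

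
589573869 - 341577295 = 247996574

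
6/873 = 2/291 =0.01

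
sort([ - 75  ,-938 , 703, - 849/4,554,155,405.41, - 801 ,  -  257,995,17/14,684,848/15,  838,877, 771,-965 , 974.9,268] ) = [ - 965, - 938,- 801, - 257,-849/4,- 75 , 17/14,848/15, 155, 268, 405.41,554, 684, 703 , 771,838, 877,974.9,995]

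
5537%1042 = 327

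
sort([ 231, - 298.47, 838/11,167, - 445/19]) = [ - 298.47, - 445/19, 838/11, 167, 231]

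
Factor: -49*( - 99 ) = 4851 = 3^2*7^2*11^1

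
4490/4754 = 2245/2377=0.94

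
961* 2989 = 2872429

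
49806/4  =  24903/2 = 12451.50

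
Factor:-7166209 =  - 7166209^1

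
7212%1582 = 884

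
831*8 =6648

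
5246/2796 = 1 +1225/1398 = 1.88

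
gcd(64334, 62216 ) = 2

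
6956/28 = 248 + 3/7= 248.43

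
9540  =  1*9540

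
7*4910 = 34370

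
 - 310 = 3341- 3651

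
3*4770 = 14310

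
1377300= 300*4591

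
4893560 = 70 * 69908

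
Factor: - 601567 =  - 137^1*4391^1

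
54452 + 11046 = 65498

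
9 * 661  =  5949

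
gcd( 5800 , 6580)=20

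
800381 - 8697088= - 7896707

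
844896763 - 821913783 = 22982980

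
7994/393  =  7994/393  =  20.34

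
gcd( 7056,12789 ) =441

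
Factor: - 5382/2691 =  - 2 =- 2^1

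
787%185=47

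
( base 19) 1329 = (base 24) dkl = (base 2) 1111100110101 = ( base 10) 7989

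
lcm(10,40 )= 40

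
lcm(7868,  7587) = 212436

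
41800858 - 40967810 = 833048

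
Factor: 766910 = 2^1 *5^1*53^1*1447^1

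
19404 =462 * 42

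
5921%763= 580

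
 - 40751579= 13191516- 53943095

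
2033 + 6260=8293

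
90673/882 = 102+ 709/882 = 102.80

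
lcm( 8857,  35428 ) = 35428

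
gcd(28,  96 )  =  4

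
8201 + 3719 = 11920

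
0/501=0= 0.00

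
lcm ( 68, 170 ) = 340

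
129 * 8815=1137135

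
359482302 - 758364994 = - 398882692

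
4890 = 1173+3717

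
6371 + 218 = 6589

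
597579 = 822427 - 224848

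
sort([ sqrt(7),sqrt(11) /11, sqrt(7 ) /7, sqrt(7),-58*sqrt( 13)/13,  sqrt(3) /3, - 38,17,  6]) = [-38,-58*sqrt(13)/13, sqrt(11) /11, sqrt(7) /7,sqrt ( 3)/3,  sqrt(7), sqrt( 7 ), 6,  17]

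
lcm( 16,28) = 112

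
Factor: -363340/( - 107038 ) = 370/109 = 2^1*5^1 * 37^1*109^( -1)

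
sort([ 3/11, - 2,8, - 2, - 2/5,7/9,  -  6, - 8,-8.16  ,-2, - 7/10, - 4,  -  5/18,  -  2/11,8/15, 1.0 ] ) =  [ - 8.16, - 8, - 6, - 4, - 2, - 2, - 2,  -  7/10, - 2/5 , - 5/18, - 2/11, 3/11, 8/15,7/9,1.0, 8 ]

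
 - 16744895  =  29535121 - 46280016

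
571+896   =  1467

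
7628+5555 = 13183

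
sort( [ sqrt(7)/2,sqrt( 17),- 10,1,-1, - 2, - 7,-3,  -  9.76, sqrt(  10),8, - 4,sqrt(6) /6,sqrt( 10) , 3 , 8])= [ - 10,-9.76 , - 7, - 4,- 3,-2, - 1,sqrt(6)/6,1, sqrt(7)/2  ,  3,sqrt(10),  sqrt(  10),sqrt ( 17), 8, 8]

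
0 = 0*157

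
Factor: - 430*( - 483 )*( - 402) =  -  2^2*3^2 * 5^1*7^1*23^1*43^1*67^1 = - 83491380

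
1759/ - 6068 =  - 1759/6068 = - 0.29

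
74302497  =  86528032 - 12225535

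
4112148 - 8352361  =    -  4240213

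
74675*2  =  149350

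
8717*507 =4419519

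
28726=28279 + 447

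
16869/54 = 312 + 7/18=312.39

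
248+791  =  1039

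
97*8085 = 784245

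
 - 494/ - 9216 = 247/4608 = 0.05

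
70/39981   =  70/39981 = 0.00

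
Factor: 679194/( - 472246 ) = - 873/607 = - 3^2*97^1*607^( - 1) 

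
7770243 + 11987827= 19758070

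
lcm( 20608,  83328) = 1916544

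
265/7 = 37 + 6/7 = 37.86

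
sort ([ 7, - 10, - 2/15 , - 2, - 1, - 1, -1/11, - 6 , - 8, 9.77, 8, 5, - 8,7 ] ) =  [ - 10, - 8, - 8, - 6, - 2,  -  1, - 1, - 2/15,-1/11 , 5  ,  7, 7,8,9.77] 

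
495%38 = 1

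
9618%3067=417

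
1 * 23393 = 23393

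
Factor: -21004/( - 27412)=59/77 = 7^(  -  1)*11^(-1)*  59^1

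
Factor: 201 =3^1*67^1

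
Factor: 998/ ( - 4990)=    - 5^ ( - 1 )=- 1/5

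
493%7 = 3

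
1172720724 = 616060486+556660238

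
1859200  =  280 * 6640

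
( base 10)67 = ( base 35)1W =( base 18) 3d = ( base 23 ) 2l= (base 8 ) 103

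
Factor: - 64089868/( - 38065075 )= 2^2*5^( - 2 )*19^( - 1)*23^1 *127^( - 1 ) * 631^( - 1)*696629^1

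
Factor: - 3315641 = - 7^1 * 263^1*1801^1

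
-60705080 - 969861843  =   - 1030566923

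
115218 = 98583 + 16635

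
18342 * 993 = 18213606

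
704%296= 112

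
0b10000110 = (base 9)158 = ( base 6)342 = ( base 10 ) 134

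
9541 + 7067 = 16608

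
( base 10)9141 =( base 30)A4L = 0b10001110110101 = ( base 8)21665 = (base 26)DDF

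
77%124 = 77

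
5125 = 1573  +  3552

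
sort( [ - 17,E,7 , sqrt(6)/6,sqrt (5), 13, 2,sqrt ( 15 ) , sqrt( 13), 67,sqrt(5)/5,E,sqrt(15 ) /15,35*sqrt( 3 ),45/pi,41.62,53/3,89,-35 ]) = [ - 35, - 17,sqrt( 15 )/15,sqrt( 6 )/6,sqrt( 5 )/5,2,sqrt ( 5 ),E , E, sqrt( 13 ),sqrt( 15 ), 7, 13 , 45/pi, 53/3,41.62,35 * sqrt( 3 ), 67,  89 ]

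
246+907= 1153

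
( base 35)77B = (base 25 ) E36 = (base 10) 8831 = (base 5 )240311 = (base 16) 227F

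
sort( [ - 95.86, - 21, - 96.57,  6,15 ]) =[ - 96.57, - 95.86, - 21, 6, 15 ] 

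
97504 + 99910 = 197414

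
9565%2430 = 2275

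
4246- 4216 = 30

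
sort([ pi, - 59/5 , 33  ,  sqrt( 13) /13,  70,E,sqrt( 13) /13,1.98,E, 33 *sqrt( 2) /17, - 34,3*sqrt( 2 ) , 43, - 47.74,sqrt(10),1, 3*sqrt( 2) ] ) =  [ - 47.74, - 34, - 59/5, sqrt( 13 ) /13,sqrt( 13 ) /13,1,1.98,E, E,33*sqrt( 2)/17,pi, sqrt( 10), 3*sqrt( 2 ), 3*sqrt(2 ), 33,43, 70]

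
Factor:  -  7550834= - 2^1*3775417^1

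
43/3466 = 43/3466 = 0.01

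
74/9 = 8+2/9 = 8.22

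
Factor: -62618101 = - 7^1 * 13^1*688111^1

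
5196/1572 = 433/131=3.31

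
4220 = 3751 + 469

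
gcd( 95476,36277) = 1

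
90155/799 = 90155/799 = 112.83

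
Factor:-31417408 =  - 2^6*11^2*4057^1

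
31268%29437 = 1831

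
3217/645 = 3217/645  =  4.99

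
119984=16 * 7499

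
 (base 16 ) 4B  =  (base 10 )75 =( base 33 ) 29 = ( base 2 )1001011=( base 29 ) 2H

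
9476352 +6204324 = 15680676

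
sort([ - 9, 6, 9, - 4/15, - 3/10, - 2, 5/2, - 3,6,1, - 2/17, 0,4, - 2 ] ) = [ - 9, - 3, - 2, - 2, - 3/10, - 4/15, - 2/17, 0,  1, 5/2,  4,  6,6 , 9]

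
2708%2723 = 2708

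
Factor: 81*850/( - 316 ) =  - 2^(  -  1 )*3^4*5^2*17^1*79^(-1 ) = - 34425/158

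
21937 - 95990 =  - 74053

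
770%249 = 23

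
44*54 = 2376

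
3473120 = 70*49616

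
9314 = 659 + 8655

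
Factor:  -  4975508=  - 2^2*1243877^1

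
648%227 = 194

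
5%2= 1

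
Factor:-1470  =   - 2^1*3^1*5^1*7^2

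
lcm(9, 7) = 63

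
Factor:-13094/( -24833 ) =2^1*19^( - 1 )*1307^( - 1)*6547^1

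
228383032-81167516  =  147215516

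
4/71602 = 2/35801 = 0.00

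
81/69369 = 27/23123 = 0.00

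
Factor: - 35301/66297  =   - 7^( - 1)*11^ ( - 1)*41^1 = - 41/77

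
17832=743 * 24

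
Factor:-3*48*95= - 2^4 * 3^2*5^1*19^1=- 13680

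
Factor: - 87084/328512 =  - 2^( - 4)*3^1*29^(  -  1 ) * 41^1 = - 123/464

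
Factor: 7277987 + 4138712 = 7^1*61^1*26737^1 = 11416699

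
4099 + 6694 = 10793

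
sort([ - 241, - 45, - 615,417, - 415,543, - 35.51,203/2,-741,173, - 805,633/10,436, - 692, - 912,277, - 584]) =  [ - 912, - 805, - 741, - 692, - 615,-584, - 415, -241,-45,-35.51,633/10,203/2,173,277 , 417, 436,543]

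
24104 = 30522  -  6418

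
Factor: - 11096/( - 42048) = 2^( - 3)*3^( - 2)*19^1= 19/72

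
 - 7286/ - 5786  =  3643/2893 = 1.26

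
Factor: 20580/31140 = 3^ (- 1)*7^3*173^( - 1) = 343/519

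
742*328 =243376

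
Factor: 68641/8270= 2^( - 1 ) * 5^(-1)* 83^1 = 83/10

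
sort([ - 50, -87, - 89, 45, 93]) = [ - 89 , - 87, - 50,  45, 93 ] 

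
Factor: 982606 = 2^1*23^1*41^1 * 521^1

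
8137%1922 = 449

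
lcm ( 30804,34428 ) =585276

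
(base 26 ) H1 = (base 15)1e8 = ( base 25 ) hi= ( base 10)443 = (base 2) 110111011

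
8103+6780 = 14883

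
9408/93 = 3136/31 = 101.16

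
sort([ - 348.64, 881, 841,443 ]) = [ - 348.64,443,841,881 ] 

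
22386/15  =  1492 + 2/5=1492.40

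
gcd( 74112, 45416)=8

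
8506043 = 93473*91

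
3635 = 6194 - 2559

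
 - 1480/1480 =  - 1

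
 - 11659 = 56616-68275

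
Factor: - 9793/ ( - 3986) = 2^ ( - 1 )*7^1 * 1399^1*1993^(  -  1) 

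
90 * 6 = 540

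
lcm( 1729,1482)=10374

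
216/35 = 6+6/35 = 6.17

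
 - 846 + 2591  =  1745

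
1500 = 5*300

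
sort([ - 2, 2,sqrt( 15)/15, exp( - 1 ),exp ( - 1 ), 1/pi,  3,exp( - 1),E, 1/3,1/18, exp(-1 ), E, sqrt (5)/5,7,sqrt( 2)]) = [ - 2, 1/18, sqrt(15) /15, 1/pi,1/3, exp( -1), exp( - 1), exp( - 1), exp( -1),sqrt( 5 )/5,sqrt( 2), 2, E , E,3, 7]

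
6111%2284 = 1543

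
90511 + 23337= 113848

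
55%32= 23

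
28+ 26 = 54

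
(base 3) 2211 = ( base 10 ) 76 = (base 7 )136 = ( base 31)2E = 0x4C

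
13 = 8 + 5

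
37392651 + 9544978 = 46937629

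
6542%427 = 137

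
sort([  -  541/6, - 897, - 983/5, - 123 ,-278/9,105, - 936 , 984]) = [ - 936,- 897, -983/5, - 123, - 541/6, - 278/9,  105,984]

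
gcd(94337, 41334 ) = 1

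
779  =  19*41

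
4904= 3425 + 1479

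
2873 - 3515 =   -  642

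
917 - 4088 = -3171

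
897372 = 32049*28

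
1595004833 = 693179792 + 901825041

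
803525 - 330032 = 473493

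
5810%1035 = 635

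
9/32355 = 1/3595 = 0.00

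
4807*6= 28842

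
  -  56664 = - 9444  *6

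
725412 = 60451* 12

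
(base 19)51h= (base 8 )3461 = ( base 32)1ph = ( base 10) 1841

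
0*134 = 0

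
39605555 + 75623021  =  115228576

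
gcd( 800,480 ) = 160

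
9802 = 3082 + 6720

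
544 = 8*68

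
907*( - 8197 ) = -7434679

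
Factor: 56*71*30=119280  =  2^4*3^1 *5^1 * 7^1*71^1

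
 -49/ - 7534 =49/7534=0.01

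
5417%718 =391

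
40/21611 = 40/21611 = 0.00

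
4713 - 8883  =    -  4170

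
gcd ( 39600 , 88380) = 180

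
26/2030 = 13/1015 = 0.01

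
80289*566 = 45443574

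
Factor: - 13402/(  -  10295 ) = 2^1*5^( - 1 )*29^( -1 )* 71^( - 1)*6701^1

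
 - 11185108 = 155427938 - 166613046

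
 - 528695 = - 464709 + -63986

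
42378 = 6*7063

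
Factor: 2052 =2^2*3^3 *19^1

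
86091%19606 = 7667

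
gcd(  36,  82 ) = 2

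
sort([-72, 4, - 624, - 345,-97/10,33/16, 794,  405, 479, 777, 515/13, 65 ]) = [-624, - 345,-72, -97/10,  33/16, 4,515/13, 65, 405 , 479,  777,794]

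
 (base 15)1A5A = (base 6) 42234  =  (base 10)5710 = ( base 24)9lm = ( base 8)13116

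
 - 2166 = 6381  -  8547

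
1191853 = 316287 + 875566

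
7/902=7/902 = 0.01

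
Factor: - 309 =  - 3^1*103^1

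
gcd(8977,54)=1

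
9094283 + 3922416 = 13016699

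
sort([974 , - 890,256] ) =[-890,256,974 ]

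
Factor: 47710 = 2^1*5^1* 13^1*367^1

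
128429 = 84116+44313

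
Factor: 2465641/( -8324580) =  - 2^(-2)*3^( - 1 )*5^( - 1 )*11^( - 1)*12613^( - 1 )*2465641^1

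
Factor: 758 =2^1 * 379^1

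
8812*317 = 2793404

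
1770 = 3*590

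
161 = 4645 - 4484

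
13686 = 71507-57821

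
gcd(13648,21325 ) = 853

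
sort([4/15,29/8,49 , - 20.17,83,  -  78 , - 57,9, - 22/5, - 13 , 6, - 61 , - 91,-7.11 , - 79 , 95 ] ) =[ - 91 , - 79,-78,- 61, -57, - 20.17, - 13, - 7.11, - 22/5, 4/15,29/8,6, 9,49,83 , 95 ] 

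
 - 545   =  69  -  614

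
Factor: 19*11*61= 12749   =  11^1*19^1*61^1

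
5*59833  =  299165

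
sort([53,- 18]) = [-18, 53 ] 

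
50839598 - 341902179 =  - 291062581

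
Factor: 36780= 2^2*3^1*5^1*613^1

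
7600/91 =83+47/91  =  83.52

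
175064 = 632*277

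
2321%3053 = 2321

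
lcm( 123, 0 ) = 0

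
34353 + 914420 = 948773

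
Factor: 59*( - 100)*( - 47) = 277300 = 2^2*5^2 * 47^1*59^1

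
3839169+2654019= 6493188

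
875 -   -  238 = 1113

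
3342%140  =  122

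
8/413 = 8/413= 0.02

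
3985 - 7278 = -3293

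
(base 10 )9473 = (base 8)22401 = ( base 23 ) HKK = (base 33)8n2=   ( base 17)1FD4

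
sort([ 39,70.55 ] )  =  [ 39,70.55 ]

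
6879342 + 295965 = 7175307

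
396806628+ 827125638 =1223932266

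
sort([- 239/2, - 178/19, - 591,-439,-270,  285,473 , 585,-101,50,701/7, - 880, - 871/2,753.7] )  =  [-880,-591,  -  439, - 871/2,  -  270, - 239/2, - 101, - 178/19, 50, 701/7, 285,473,  585, 753.7 ]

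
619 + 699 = 1318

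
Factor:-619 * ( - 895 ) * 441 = 3^2*5^1*7^2*179^1 * 619^1 = 244316205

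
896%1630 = 896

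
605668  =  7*86524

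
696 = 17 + 679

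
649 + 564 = 1213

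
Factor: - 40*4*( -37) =5920 = 2^5*5^1* 37^1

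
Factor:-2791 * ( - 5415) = 3^1*5^1*19^2*2791^1 = 15113265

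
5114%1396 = 926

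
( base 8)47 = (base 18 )23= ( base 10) 39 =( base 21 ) 1I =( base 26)1D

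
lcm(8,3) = 24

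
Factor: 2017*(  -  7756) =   -  15643852 = -  2^2*7^1*277^1 * 2017^1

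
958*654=626532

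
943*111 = 104673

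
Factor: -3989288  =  -2^3 * 17^1*29333^1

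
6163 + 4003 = 10166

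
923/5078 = 923/5078 = 0.18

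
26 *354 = 9204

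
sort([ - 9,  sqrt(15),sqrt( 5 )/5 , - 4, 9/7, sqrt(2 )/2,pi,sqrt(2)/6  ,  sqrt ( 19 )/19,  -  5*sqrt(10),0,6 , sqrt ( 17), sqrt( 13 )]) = [ - 5*sqrt( 10), -9 ,  -  4 , 0, sqrt(19 )/19, sqrt(2 )/6, sqrt ( 5 )/5, sqrt( 2 )/2,9/7,pi,sqrt( 13 ) , sqrt( 15),sqrt(17 ) , 6] 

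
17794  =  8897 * 2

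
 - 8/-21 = 8/21 = 0.38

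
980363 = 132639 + 847724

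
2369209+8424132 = 10793341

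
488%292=196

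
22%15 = 7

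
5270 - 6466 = -1196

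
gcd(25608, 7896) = 24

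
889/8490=889/8490 = 0.10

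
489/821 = 489/821 = 0.60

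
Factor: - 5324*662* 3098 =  - 10918863824 = - 2^4*11^3*331^1*1549^1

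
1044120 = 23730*44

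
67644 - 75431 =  - 7787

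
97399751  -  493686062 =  - 396286311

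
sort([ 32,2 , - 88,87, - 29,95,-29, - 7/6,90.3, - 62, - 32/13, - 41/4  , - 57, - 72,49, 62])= [ - 88, - 72, - 62,-57, - 29, - 29, - 41/4,- 32/13, - 7/6, 2, 32,49 , 62,87,90.3, 95] 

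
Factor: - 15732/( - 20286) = 2^1*7^ (-2 )*19^1 =38/49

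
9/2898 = 1/322  =  0.00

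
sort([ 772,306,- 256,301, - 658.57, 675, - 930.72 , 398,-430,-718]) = [ - 930.72, - 718, - 658.57, - 430, - 256, 301, 306, 398,675,772]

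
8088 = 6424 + 1664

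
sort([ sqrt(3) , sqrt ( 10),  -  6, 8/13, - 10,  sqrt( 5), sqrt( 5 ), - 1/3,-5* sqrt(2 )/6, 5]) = [-10,- 6,-5*sqrt( 2 )/6,- 1/3, 8/13,sqrt(3 ), sqrt(5), sqrt( 5),sqrt( 10),5]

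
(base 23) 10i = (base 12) 397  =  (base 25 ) lm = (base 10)547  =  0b1000100011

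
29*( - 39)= - 1131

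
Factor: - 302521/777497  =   - 7^(-1 )*109^( - 1 )  *  353^1*857^1 *1019^( - 1)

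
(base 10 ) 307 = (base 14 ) 17D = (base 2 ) 100110011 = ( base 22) dl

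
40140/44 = 10035/11 = 912.27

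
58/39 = 58/39=1.49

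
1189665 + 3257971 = 4447636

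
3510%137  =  85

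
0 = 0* 75268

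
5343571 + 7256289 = 12599860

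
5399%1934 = 1531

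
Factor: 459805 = 5^1*91961^1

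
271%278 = 271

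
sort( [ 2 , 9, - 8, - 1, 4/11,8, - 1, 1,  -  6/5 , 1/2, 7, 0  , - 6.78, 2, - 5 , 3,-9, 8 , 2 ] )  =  [  -  9, - 8, - 6.78, - 5, - 6/5,-1, - 1,  0, 4/11 , 1/2, 1,2, 2, 2, 3, 7,8 , 8,9 ]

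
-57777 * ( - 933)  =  53905941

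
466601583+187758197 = 654359780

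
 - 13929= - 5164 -8765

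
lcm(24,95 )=2280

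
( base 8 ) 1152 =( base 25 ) oi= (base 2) 1001101010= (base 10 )618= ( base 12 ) 436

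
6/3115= 6/3115  =  0.00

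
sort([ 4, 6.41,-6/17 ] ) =[ - 6/17, 4,  6.41 ]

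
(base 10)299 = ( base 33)92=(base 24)CB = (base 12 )20b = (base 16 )12B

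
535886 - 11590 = 524296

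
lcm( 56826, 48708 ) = 340956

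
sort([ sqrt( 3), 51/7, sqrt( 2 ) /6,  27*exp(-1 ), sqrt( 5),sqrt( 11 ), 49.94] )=[ sqrt( 2) /6, sqrt( 3 ), sqrt (5 ), sqrt(11),51/7, 27*exp(-1),49.94 ]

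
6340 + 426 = 6766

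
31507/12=31507/12 = 2625.58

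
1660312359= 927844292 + 732468067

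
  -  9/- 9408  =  3/3136 = 0.00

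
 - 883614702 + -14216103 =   -  897830805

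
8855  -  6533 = 2322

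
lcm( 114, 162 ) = 3078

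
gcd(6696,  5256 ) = 72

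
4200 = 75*56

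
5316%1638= 402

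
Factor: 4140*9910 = 2^3*3^2*5^2*23^1* 991^1 = 41027400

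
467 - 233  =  234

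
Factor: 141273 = 3^2*11^1*1427^1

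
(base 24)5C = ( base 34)3U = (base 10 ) 132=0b10000100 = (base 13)a2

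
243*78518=19079874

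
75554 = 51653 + 23901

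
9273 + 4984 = 14257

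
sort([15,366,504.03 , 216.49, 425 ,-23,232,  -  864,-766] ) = [ - 864, - 766,-23 , 15, 216.49,232,  366,425,504.03] 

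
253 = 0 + 253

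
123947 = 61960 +61987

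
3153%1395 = 363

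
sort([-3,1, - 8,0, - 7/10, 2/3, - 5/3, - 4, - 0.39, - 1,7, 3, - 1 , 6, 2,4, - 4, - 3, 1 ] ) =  [ - 8,-4, - 4, - 3, - 3, - 5/3, - 1,  -  1,-7/10, - 0.39 , 0,2/3, 1,1,2, 3,4, 6, 7 ]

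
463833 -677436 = - 213603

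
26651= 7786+18865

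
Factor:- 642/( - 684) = 2^(  -  1)*3^ ( - 1)* 19^(- 1) * 107^1 = 107/114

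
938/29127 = 134/4161 = 0.03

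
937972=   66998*14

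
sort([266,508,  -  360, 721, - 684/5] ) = [-360, - 684/5 , 266,508,721 ] 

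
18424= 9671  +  8753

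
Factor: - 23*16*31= - 2^4 *23^1*31^1 = -  11408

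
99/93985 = 99/93985 = 0.00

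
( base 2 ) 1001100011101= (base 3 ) 20201020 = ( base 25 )7ki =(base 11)3749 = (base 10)4893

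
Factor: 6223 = 7^2*127^1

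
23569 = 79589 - 56020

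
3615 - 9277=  - 5662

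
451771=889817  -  438046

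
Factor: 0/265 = 0^1  =  0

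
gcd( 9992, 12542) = 2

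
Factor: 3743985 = 3^1*5^1*7^1*181^1 * 197^1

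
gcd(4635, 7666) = 1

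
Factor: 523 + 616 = 17^1*67^1= 1139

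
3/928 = 3/928 = 0.00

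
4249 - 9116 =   -  4867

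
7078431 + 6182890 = 13261321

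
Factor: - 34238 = - 2^1*17^1*19^1* 53^1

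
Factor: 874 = 2^1*19^1*23^1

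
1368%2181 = 1368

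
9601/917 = 10+431/917 = 10.47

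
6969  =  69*101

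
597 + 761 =1358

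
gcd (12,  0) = 12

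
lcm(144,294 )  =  7056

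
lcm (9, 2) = 18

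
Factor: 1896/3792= 1/2 = 2^( - 1 )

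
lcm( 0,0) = 0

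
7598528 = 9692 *784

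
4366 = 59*74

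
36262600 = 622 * 58300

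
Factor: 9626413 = 607^1*15859^1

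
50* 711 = 35550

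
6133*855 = 5243715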